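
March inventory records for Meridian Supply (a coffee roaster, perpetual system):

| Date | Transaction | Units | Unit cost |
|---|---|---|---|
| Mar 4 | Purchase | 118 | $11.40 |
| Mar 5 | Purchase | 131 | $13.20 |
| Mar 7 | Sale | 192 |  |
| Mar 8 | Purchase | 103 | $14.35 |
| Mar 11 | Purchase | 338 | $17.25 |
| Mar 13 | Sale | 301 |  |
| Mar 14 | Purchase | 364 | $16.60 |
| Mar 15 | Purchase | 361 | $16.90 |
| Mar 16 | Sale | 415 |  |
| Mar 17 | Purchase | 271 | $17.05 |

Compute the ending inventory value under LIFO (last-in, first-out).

Ending inventory = $12,532.65

Mar 7, 192 sold [LIFO — newest first]: 131 @ $13.20 + 61 @ $11.40 = $2,424.60
Mar 13, 301 sold [LIFO — newest first]: 301 @ $17.25 = $5,192.25
Mar 16, 415 sold [LIFO — newest first]: 361 @ $16.90 + 54 @ $16.60 = $6,997.30
Total COGS = $2,424.60 + $5,192.25 + $6,997.30 = $14,614.15
Ending inventory: 57 @ $11.40 + 103 @ $14.35 + 37 @ $17.25 + 310 @ $16.60 + 271 @ $17.05 = $12,532.65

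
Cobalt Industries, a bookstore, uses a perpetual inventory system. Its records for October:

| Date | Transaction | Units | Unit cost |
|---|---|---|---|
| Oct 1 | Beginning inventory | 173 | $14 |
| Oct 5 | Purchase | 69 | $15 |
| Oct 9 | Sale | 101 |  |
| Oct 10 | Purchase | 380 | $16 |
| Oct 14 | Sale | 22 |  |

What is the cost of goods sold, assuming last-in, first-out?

COGS = $1,835

Oct 9, 101 sold [LIFO — newest first]: 69 @ $15 + 32 @ $14 = $1,483
Oct 14, 22 sold [LIFO — newest first]: 22 @ $16 = $352
Total COGS = $1,483 + $352 = $1,835
Ending inventory: 141 @ $14 + 358 @ $16 = $7,702
Check: goods available $9,537 = COGS $1,835 + ending $7,702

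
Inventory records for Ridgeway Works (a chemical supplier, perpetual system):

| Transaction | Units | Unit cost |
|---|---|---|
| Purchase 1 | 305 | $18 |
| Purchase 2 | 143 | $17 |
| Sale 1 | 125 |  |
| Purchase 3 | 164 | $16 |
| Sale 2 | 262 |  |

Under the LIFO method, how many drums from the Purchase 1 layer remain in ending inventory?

225

Sale 1 (125) [LIFO — newest first]: 125 @ $17 = $2,125
Sale 2 (262) [LIFO — newest first]: 164 @ $16 + 18 @ $17 + 80 @ $18 = $4,370
Total COGS = $2,125 + $4,370 = $6,495
Ending inventory: 225 @ $18 = $4,050
Check: goods available $10,545 = COGS $6,495 + ending $4,050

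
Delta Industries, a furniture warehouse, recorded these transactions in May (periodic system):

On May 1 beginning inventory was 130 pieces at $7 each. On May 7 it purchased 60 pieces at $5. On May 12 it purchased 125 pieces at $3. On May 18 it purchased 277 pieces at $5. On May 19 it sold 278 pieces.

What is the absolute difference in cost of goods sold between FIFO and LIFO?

$86

FIFO COGS: 130 @ $7 + 60 @ $5 + 88 @ $3 = $1,474
LIFO COGS: 277 @ $5 + 1 @ $3 = $1,388
Difference = |$1,474 − $1,388| = $86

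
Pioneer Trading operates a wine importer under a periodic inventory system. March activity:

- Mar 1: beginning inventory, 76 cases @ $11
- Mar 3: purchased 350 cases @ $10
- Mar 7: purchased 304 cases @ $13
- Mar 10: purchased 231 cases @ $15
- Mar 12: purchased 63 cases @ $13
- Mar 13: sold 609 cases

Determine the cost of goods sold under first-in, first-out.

COGS = $6,715

Mar 13, 609 sold [FIFO — oldest first]: 76 @ $11 + 350 @ $10 + 183 @ $13 = $6,715
Ending inventory: 121 @ $13 + 231 @ $15 + 63 @ $13 = $5,857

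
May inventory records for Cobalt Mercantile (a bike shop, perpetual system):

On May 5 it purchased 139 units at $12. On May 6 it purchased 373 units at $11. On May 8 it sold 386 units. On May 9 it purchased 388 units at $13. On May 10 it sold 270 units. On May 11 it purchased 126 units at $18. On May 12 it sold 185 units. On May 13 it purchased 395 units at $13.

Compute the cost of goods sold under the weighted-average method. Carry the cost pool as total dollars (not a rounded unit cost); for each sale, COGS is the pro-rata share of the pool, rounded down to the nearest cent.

COGS = $10,414.69

After May 5: 139 on hand, pool $1,668.00 (≈ $12.0000 each)
After May 6: 512 on hand, pool $5,771.00 (≈ $11.2715 each)
May 8, sell 386: 386/512 × $5,771.00 → $4,350.79
After May 9: 514 on hand, pool $6,464.21 (≈ $12.5763 each)
May 10, sell 270: 270/514 × $6,464.21 → $3,395.59
After May 11: 370 on hand, pool $5,336.62 (≈ $14.4233 each)
May 12, sell 185: 185/370 × $5,336.62 → $2,668.31
After May 13: 580 on hand, pool $7,803.31 (≈ $13.4540 each)
Total COGS = $4,350.79 + $3,395.59 + $2,668.31 = $10,414.69
Ending inventory (cost pool remaining) = $7,803.31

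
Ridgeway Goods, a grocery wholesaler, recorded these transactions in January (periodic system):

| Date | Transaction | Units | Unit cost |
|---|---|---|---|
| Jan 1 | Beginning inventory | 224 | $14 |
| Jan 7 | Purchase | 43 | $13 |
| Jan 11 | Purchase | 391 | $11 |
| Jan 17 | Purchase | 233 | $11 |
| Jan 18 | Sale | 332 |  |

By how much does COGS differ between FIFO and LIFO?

FIFO COGS: 224 @ $14 + 43 @ $13 + 65 @ $11 = $4,410
LIFO COGS: 233 @ $11 + 99 @ $11 = $3,652
Difference = |$4,410 − $3,652| = $758

$758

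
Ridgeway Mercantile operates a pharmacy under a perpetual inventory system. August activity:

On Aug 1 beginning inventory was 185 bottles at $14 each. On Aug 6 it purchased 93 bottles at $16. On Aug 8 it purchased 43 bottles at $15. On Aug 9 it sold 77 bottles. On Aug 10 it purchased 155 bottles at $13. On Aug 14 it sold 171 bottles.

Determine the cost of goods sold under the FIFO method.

COGS = $3,598

Aug 9, 77 sold [FIFO — oldest first]: 77 @ $14 = $1,078
Aug 14, 171 sold [FIFO — oldest first]: 108 @ $14 + 63 @ $16 = $2,520
Total COGS = $1,078 + $2,520 = $3,598
Ending inventory: 30 @ $16 + 43 @ $15 + 155 @ $13 = $3,140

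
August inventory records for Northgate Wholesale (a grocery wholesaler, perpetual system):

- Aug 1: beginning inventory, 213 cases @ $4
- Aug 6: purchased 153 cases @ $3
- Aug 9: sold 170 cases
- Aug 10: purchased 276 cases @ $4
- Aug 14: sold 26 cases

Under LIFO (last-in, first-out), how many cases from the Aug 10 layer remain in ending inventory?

Aug 9, 170 sold [LIFO — newest first]: 153 @ $3 + 17 @ $4 = $527
Aug 14, 26 sold [LIFO — newest first]: 26 @ $4 = $104
Total COGS = $527 + $104 = $631
Ending inventory: 196 @ $4 + 250 @ $4 = $1,784
Check: goods available $2,415 = COGS $631 + ending $1,784

250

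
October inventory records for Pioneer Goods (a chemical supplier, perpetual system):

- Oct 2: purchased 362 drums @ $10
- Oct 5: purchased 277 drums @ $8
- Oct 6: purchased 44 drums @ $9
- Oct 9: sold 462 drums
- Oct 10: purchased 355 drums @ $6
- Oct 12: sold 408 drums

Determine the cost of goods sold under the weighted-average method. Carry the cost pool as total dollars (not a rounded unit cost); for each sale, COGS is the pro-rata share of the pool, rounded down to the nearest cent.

COGS = $7,152.60

After Oct 2: 362 on hand, pool $3,620.00 (≈ $10.0000 each)
After Oct 5: 639 on hand, pool $5,836.00 (≈ $9.1330 each)
After Oct 6: 683 on hand, pool $6,232.00 (≈ $9.1245 each)
Oct 9, sell 462: 462/683 × $6,232.00 → $4,215.49
After Oct 10: 576 on hand, pool $4,146.51 (≈ $7.1988 each)
Oct 12, sell 408: 408/576 × $4,146.51 → $2,937.11
Total COGS = $4,215.49 + $2,937.11 = $7,152.60
Ending inventory (cost pool remaining) = $1,209.40
Check: goods available $8,362.00 = COGS $7,152.60 + ending $1,209.40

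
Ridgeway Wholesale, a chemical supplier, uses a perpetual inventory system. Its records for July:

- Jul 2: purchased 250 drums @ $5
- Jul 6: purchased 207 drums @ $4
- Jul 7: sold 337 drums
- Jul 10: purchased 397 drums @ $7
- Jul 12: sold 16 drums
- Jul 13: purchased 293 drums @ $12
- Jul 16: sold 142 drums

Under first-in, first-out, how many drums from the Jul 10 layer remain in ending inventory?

Jul 7, 337 sold [FIFO — oldest first]: 250 @ $5 + 87 @ $4 = $1,598
Jul 12, 16 sold [FIFO — oldest first]: 16 @ $4 = $64
Jul 16, 142 sold [FIFO — oldest first]: 104 @ $4 + 38 @ $7 = $682
Total COGS = $1,598 + $64 + $682 = $2,344
Ending inventory: 359 @ $7 + 293 @ $12 = $6,029
Check: goods available $8,373 = COGS $2,344 + ending $6,029

359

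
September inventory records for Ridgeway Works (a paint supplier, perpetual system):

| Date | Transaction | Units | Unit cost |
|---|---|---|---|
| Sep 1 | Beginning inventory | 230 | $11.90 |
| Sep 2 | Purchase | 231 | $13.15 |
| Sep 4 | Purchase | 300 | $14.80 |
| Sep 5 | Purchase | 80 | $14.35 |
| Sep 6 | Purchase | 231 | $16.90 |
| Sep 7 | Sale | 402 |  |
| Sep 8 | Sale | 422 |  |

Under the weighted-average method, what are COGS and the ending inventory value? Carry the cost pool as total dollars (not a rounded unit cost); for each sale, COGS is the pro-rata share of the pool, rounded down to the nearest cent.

COGS = $11,734.73; ending inventory = $3,531.82

After Sep 1: 230 on hand, pool $2,737.00 (≈ $11.9000 each)
After Sep 2: 461 on hand, pool $5,774.65 (≈ $12.5264 each)
After Sep 4: 761 on hand, pool $10,214.65 (≈ $13.4227 each)
After Sep 5: 841 on hand, pool $11,362.65 (≈ $13.5109 each)
After Sep 6: 1072 on hand, pool $15,266.55 (≈ $14.2412 each)
Sep 7, sell 402: 402/1072 × $15,266.55 → $5,724.95
Sep 8, sell 422: 422/670 × $9,541.60 → $6,009.78
Total COGS = $5,724.95 + $6,009.78 = $11,734.73
Ending inventory (cost pool remaining) = $3,531.82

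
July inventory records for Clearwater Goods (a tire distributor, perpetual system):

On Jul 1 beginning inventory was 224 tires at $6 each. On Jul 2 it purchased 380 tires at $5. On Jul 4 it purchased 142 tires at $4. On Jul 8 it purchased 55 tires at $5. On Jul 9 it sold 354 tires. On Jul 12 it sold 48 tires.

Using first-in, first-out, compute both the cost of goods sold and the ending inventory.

COGS = $2,234; ending inventory = $1,853

Jul 9, 354 sold [FIFO — oldest first]: 224 @ $6 + 130 @ $5 = $1,994
Jul 12, 48 sold [FIFO — oldest first]: 48 @ $5 = $240
Total COGS = $1,994 + $240 = $2,234
Ending inventory: 202 @ $5 + 142 @ $4 + 55 @ $5 = $1,853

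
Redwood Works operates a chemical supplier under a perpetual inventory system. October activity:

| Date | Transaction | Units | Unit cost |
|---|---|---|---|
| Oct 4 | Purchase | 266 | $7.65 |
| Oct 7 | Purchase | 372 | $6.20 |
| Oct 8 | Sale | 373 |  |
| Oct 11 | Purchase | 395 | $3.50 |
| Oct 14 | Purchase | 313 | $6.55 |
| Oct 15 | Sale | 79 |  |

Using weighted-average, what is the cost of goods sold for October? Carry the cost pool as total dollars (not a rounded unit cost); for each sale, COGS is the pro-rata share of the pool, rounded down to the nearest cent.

COGS = $2,963.20

After Oct 4: 266 on hand, pool $2,034.90 (≈ $7.6500 each)
After Oct 7: 638 on hand, pool $4,341.30 (≈ $6.8045 each)
Oct 8, sell 373: 373/638 × $4,341.30 → $2,538.09
After Oct 11: 660 on hand, pool $3,185.71 (≈ $4.8268 each)
After Oct 14: 973 on hand, pool $5,235.86 (≈ $5.3812 each)
Oct 15, sell 79: 79/973 × $5,235.86 → $425.11
Total COGS = $2,538.09 + $425.11 = $2,963.20
Ending inventory (cost pool remaining) = $4,810.75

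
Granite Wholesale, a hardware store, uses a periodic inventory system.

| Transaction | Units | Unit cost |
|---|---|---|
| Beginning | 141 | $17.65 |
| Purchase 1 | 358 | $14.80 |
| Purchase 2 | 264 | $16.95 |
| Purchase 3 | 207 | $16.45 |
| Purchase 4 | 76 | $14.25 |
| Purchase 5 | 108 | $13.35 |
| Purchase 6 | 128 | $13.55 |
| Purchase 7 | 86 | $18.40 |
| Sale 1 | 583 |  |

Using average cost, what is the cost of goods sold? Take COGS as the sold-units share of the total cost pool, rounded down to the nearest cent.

COGS = $9,166.31

Sale 1, sell 583: 583/1368 × $21,508.60 → $9,166.31
Ending inventory (cost pool remaining) = $12,342.29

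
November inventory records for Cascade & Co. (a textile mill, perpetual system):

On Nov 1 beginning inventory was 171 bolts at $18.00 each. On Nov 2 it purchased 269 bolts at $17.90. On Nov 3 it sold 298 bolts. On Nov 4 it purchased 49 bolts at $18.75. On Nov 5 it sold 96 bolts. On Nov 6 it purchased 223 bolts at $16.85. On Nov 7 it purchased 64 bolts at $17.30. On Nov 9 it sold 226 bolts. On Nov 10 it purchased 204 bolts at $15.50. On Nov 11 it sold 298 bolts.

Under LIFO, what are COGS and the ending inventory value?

Nov 3, 298 sold [LIFO — newest first]: 269 @ $17.90 + 29 @ $18.00 = $5,337.10
Nov 5, 96 sold [LIFO — newest first]: 49 @ $18.75 + 47 @ $18.00 = $1,764.75
Nov 9, 226 sold [LIFO — newest first]: 64 @ $17.30 + 162 @ $16.85 = $3,836.90
Nov 11, 298 sold [LIFO — newest first]: 204 @ $15.50 + 61 @ $16.85 + 33 @ $18.00 = $4,783.85
Total COGS = $5,337.10 + $1,764.75 + $3,836.90 + $4,783.85 = $15,722.60
Ending inventory: 62 @ $18.00 = $1,116.00

COGS = $15,722.60; ending inventory = $1,116.00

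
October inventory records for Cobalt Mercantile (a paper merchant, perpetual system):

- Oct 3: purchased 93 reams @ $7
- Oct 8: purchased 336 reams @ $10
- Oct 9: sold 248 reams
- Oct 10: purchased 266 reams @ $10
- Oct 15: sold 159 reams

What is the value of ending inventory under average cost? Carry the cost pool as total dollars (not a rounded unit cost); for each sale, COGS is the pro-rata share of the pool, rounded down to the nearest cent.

Ending inventory = $2,804.16

After Oct 3: 93 on hand, pool $651.00 (≈ $7.0000 each)
After Oct 8: 429 on hand, pool $4,011.00 (≈ $9.3497 each)
Oct 9, sell 248: 248/429 × $4,011.00 → $2,318.71
After Oct 10: 447 on hand, pool $4,352.29 (≈ $9.7367 each)
Oct 15, sell 159: 159/447 × $4,352.29 → $1,548.13
Total COGS = $2,318.71 + $1,548.13 = $3,866.84
Ending inventory (cost pool remaining) = $2,804.16
Check: goods available $6,671.00 = COGS $3,866.84 + ending $2,804.16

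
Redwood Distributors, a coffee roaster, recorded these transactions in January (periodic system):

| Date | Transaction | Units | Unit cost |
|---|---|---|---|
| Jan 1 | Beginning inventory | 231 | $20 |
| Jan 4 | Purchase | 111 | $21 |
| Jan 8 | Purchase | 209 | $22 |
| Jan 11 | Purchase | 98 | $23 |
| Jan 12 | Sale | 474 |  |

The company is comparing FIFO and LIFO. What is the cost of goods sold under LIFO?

FIFO COGS: 231 @ $20 + 111 @ $21 + 132 @ $22 = $9,855
LIFO COGS: 98 @ $23 + 209 @ $22 + 111 @ $21 + 56 @ $20 = $10,303

COGS = $10,303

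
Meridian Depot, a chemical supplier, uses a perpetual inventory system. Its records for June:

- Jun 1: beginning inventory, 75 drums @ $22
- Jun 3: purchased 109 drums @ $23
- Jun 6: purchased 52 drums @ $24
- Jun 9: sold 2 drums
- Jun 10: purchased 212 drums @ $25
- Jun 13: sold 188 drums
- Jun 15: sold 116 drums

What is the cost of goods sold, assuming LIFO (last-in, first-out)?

COGS = $7,514

Jun 9, 2 sold [LIFO — newest first]: 2 @ $24 = $48
Jun 13, 188 sold [LIFO — newest first]: 188 @ $25 = $4,700
Jun 15, 116 sold [LIFO — newest first]: 24 @ $25 + 50 @ $24 + 42 @ $23 = $2,766
Total COGS = $48 + $4,700 + $2,766 = $7,514
Ending inventory: 75 @ $22 + 67 @ $23 = $3,191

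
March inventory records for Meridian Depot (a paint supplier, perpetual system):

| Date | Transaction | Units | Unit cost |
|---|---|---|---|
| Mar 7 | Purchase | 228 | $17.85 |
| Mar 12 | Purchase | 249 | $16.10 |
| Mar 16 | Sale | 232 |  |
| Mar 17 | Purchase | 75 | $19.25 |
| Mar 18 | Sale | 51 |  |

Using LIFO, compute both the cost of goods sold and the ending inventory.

Mar 16, 232 sold [LIFO — newest first]: 232 @ $16.10 = $3,735.20
Mar 18, 51 sold [LIFO — newest first]: 51 @ $19.25 = $981.75
Total COGS = $3,735.20 + $981.75 = $4,716.95
Ending inventory: 228 @ $17.85 + 17 @ $16.10 + 24 @ $19.25 = $4,805.50
Check: goods available $9,522.45 = COGS $4,716.95 + ending $4,805.50

COGS = $4,716.95; ending inventory = $4,805.50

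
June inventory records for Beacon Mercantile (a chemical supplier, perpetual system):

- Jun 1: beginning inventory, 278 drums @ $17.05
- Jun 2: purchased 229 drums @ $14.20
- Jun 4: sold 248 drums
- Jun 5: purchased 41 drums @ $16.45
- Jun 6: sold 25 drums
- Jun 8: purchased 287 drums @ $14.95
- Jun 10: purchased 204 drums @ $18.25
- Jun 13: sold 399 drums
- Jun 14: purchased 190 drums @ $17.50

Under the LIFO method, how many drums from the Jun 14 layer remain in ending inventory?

Jun 4, 248 sold [LIFO — newest first]: 229 @ $14.20 + 19 @ $17.05 = $3,575.75
Jun 6, 25 sold [LIFO — newest first]: 25 @ $16.45 = $411.25
Jun 13, 399 sold [LIFO — newest first]: 204 @ $18.25 + 195 @ $14.95 = $6,638.25
Total COGS = $3,575.75 + $411.25 + $6,638.25 = $10,625.25
Ending inventory: 259 @ $17.05 + 16 @ $16.45 + 92 @ $14.95 + 190 @ $17.50 = $9,379.55

190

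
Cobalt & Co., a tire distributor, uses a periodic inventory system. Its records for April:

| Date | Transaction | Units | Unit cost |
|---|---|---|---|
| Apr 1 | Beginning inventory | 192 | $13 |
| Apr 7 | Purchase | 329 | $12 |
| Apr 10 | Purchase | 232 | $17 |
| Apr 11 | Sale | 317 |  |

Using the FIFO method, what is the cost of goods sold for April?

Apr 11, 317 sold [FIFO — oldest first]: 192 @ $13 + 125 @ $12 = $3,996
Ending inventory: 204 @ $12 + 232 @ $17 = $6,392
Check: goods available $10,388 = COGS $3,996 + ending $6,392

COGS = $3,996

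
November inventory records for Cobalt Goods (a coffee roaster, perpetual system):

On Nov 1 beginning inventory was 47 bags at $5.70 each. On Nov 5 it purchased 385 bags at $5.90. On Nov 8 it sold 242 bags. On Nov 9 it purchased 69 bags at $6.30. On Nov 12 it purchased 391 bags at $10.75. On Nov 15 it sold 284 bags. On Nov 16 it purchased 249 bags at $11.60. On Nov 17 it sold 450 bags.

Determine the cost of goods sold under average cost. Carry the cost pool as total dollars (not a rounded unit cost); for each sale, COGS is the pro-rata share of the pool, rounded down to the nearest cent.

COGS = $8,421.43

After Nov 1: 47 on hand, pool $267.90 (≈ $5.7000 each)
After Nov 5: 432 on hand, pool $2,539.40 (≈ $5.8782 each)
Nov 8, sell 242: 242/432 × $2,539.40 → $1,422.53
After Nov 9: 259 on hand, pool $1,551.57 (≈ $5.9906 each)
After Nov 12: 650 on hand, pool $5,754.82 (≈ $8.8536 each)
Nov 15, sell 284: 284/650 × $5,754.82 → $2,514.41
After Nov 16: 615 on hand, pool $6,128.81 (≈ $9.9655 each)
Nov 17, sell 450: 450/615 × $6,128.81 → $4,484.49
Total COGS = $1,422.53 + $2,514.41 + $4,484.49 = $8,421.43
Ending inventory (cost pool remaining) = $1,644.32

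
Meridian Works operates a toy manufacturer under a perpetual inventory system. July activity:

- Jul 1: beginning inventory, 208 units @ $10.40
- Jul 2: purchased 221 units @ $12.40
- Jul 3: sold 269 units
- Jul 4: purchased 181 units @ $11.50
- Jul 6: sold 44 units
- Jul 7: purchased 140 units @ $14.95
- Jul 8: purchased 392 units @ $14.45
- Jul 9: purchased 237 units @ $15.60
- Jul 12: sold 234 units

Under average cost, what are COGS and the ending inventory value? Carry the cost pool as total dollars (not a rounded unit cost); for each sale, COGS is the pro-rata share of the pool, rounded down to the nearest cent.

After Jul 1: 208 on hand, pool $2,163.20 (≈ $10.4000 each)
After Jul 2: 429 on hand, pool $4,903.60 (≈ $11.4303 each)
Jul 3, sell 269: 269/429 × $4,903.60 → $3,074.75
After Jul 4: 341 on hand, pool $3,910.35 (≈ $11.4673 each)
Jul 6, sell 44: 44/341 × $3,910.35 → $504.56
After Jul 7: 437 on hand, pool $5,498.79 (≈ $12.5830 each)
After Jul 8: 829 on hand, pool $11,163.19 (≈ $13.4659 each)
After Jul 9: 1066 on hand, pool $14,860.39 (≈ $13.9403 each)
Jul 12, sell 234: 234/1066 × $14,860.39 → $3,262.03
Total COGS = $3,074.75 + $504.56 + $3,262.03 = $6,841.34
Ending inventory (cost pool remaining) = $11,598.36

COGS = $6,841.34; ending inventory = $11,598.36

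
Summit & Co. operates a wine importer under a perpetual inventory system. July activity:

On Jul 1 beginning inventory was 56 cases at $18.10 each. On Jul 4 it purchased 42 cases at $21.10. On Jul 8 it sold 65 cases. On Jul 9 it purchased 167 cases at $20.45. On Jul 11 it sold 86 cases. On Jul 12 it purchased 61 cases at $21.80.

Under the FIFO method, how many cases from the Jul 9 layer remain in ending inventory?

Jul 8, 65 sold [FIFO — oldest first]: 56 @ $18.10 + 9 @ $21.10 = $1,203.50
Jul 11, 86 sold [FIFO — oldest first]: 33 @ $21.10 + 53 @ $20.45 = $1,780.15
Total COGS = $1,203.50 + $1,780.15 = $2,983.65
Ending inventory: 114 @ $20.45 + 61 @ $21.80 = $3,661.10

114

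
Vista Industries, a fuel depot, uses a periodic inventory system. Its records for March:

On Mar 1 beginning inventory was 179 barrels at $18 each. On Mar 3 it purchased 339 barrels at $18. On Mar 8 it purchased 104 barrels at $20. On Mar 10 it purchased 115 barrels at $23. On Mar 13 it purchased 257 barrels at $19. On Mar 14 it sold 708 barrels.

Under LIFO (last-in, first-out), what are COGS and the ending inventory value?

Mar 14, 708 sold [LIFO — newest first]: 257 @ $19 + 115 @ $23 + 104 @ $20 + 232 @ $18 = $13,784
Ending inventory: 179 @ $18 + 107 @ $18 = $5,148

COGS = $13,784; ending inventory = $5,148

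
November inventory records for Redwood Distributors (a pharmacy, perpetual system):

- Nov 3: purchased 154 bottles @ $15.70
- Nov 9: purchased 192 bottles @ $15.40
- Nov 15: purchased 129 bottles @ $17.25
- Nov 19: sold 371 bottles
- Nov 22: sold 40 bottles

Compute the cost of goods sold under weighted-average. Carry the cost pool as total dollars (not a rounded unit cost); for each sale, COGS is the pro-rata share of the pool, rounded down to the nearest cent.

COGS = $6,575.86

After Nov 3: 154 on hand, pool $2,417.80 (≈ $15.7000 each)
After Nov 9: 346 on hand, pool $5,374.60 (≈ $15.5335 each)
After Nov 15: 475 on hand, pool $7,599.85 (≈ $15.9997 each)
Nov 19, sell 371: 371/475 × $7,599.85 → $5,935.88
Nov 22, sell 40: 40/104 × $1,663.97 → $639.98
Total COGS = $5,935.88 + $639.98 = $6,575.86
Ending inventory (cost pool remaining) = $1,023.99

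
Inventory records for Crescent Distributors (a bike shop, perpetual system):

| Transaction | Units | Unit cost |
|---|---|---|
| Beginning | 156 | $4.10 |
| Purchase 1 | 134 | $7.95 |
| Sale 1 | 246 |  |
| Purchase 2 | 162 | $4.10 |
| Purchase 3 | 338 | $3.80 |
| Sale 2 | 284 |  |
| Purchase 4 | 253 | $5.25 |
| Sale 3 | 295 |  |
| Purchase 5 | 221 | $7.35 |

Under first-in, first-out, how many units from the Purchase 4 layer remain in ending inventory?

218

Sale 1 (246) [FIFO — oldest first]: 156 @ $4.10 + 90 @ $7.95 = $1,355.10
Sale 2 (284) [FIFO — oldest first]: 44 @ $7.95 + 162 @ $4.10 + 78 @ $3.80 = $1,310.40
Sale 3 (295) [FIFO — oldest first]: 260 @ $3.80 + 35 @ $5.25 = $1,171.75
Total COGS = $1,355.10 + $1,310.40 + $1,171.75 = $3,837.25
Ending inventory: 218 @ $5.25 + 221 @ $7.35 = $2,768.85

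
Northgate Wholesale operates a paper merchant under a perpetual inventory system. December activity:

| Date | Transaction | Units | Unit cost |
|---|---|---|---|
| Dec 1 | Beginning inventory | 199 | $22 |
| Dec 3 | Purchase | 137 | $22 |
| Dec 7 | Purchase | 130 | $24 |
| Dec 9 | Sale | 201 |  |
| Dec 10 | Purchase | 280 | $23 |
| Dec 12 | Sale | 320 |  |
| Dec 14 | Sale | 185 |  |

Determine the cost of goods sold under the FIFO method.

Dec 9, 201 sold [FIFO — oldest first]: 199 @ $22 + 2 @ $22 = $4,422
Dec 12, 320 sold [FIFO — oldest first]: 135 @ $22 + 130 @ $24 + 55 @ $23 = $7,355
Dec 14, 185 sold [FIFO — oldest first]: 185 @ $23 = $4,255
Total COGS = $4,422 + $7,355 + $4,255 = $16,032
Ending inventory: 40 @ $23 = $920
Check: goods available $16,952 = COGS $16,032 + ending $920

COGS = $16,032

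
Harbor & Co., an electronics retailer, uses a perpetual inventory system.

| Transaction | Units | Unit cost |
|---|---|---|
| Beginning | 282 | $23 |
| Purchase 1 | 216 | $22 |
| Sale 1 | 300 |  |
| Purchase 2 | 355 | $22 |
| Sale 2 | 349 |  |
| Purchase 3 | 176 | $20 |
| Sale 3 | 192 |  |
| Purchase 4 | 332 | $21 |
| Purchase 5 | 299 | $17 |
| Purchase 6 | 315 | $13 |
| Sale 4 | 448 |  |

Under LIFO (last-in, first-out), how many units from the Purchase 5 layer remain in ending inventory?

Sale 1 (300) [LIFO — newest first]: 216 @ $22 + 84 @ $23 = $6,684
Sale 2 (349) [LIFO — newest first]: 349 @ $22 = $7,678
Sale 3 (192) [LIFO — newest first]: 176 @ $20 + 6 @ $22 + 10 @ $23 = $3,882
Sale 4 (448) [LIFO — newest first]: 315 @ $13 + 133 @ $17 = $6,356
Total COGS = $6,684 + $7,678 + $3,882 + $6,356 = $24,600
Ending inventory: 188 @ $23 + 332 @ $21 + 166 @ $17 = $14,118

166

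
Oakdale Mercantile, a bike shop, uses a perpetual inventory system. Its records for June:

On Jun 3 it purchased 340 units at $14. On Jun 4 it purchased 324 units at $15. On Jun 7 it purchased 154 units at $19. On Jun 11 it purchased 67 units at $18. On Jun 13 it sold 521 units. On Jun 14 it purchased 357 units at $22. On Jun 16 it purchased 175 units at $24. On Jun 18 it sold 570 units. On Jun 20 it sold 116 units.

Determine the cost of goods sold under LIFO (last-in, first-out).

Jun 13, 521 sold [LIFO — newest first]: 67 @ $18 + 154 @ $19 + 300 @ $15 = $8,632
Jun 18, 570 sold [LIFO — newest first]: 175 @ $24 + 357 @ $22 + 24 @ $15 + 14 @ $14 = $12,610
Jun 20, 116 sold [LIFO — newest first]: 116 @ $14 = $1,624
Total COGS = $8,632 + $12,610 + $1,624 = $22,866
Ending inventory: 210 @ $14 = $2,940

COGS = $22,866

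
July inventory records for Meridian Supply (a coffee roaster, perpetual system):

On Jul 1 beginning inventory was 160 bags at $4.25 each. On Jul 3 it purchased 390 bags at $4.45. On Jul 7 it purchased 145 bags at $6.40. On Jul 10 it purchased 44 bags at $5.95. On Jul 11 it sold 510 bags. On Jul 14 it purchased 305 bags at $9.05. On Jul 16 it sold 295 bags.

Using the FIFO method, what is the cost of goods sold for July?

Jul 11, 510 sold [FIFO — oldest first]: 160 @ $4.25 + 350 @ $4.45 = $2,237.50
Jul 16, 295 sold [FIFO — oldest first]: 40 @ $4.45 + 145 @ $6.40 + 44 @ $5.95 + 66 @ $9.05 = $1,965.10
Total COGS = $2,237.50 + $1,965.10 = $4,202.60
Ending inventory: 239 @ $9.05 = $2,162.95

COGS = $4,202.60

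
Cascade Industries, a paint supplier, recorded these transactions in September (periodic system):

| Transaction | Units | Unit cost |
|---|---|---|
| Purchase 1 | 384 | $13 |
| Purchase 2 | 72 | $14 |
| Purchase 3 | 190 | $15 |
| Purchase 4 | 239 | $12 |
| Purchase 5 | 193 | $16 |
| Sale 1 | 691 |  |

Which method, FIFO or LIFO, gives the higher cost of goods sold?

LIFO

FIFO COGS: 384 @ $13 + 72 @ $14 + 190 @ $15 + 45 @ $12 = $9,390
LIFO COGS: 193 @ $16 + 239 @ $12 + 190 @ $15 + 69 @ $14 = $9,772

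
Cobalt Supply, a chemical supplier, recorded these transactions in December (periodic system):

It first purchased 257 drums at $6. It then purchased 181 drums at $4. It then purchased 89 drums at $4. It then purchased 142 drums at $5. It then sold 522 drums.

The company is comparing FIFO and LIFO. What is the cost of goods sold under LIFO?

FIFO COGS: 257 @ $6 + 181 @ $4 + 84 @ $4 = $2,602
LIFO COGS: 142 @ $5 + 89 @ $4 + 181 @ $4 + 110 @ $6 = $2,450

COGS = $2,450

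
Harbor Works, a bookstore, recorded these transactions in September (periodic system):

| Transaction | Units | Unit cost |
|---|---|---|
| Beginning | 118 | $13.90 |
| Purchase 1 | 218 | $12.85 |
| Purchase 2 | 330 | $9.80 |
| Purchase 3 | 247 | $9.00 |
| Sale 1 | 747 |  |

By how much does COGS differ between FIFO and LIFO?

FIFO COGS: 118 @ $13.90 + 218 @ $12.85 + 330 @ $9.80 + 81 @ $9.00 = $8,404.50
LIFO COGS: 247 @ $9.00 + 330 @ $9.80 + 170 @ $12.85 = $7,641.50
Difference = |$8,404.50 − $7,641.50| = $763.00

$763.00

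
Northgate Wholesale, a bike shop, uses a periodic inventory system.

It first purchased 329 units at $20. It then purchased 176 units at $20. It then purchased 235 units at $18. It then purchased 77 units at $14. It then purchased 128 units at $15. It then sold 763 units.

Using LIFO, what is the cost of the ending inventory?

Ending inventory = $3,640

Sale 1 (763) [LIFO — newest first]: 128 @ $15 + 77 @ $14 + 235 @ $18 + 176 @ $20 + 147 @ $20 = $13,688
Ending inventory: 182 @ $20 = $3,640
Check: goods available $17,328 = COGS $13,688 + ending $3,640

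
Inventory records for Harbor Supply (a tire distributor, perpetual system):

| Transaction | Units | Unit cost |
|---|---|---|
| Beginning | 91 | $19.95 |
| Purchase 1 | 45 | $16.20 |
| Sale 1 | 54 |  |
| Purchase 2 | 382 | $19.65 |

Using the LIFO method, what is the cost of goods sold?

Sale 1 (54) [LIFO — newest first]: 45 @ $16.20 + 9 @ $19.95 = $908.55
Ending inventory: 82 @ $19.95 + 382 @ $19.65 = $9,142.20

COGS = $908.55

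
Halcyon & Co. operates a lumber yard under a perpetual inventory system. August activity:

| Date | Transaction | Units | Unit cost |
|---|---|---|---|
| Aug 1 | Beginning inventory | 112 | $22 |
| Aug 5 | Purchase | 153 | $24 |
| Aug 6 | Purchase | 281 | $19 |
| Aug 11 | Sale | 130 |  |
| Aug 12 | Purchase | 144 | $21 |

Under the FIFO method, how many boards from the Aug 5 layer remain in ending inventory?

135

Aug 11, 130 sold [FIFO — oldest first]: 112 @ $22 + 18 @ $24 = $2,896
Ending inventory: 135 @ $24 + 281 @ $19 + 144 @ $21 = $11,603
Check: goods available $14,499 = COGS $2,896 + ending $11,603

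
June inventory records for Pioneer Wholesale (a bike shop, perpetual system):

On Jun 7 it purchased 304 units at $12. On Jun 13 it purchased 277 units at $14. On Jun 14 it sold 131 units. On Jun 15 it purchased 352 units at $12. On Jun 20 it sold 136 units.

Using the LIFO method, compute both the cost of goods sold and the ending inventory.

COGS = $3,466; ending inventory = $8,284

Jun 14, 131 sold [LIFO — newest first]: 131 @ $14 = $1,834
Jun 20, 136 sold [LIFO — newest first]: 136 @ $12 = $1,632
Total COGS = $1,834 + $1,632 = $3,466
Ending inventory: 304 @ $12 + 146 @ $14 + 216 @ $12 = $8,284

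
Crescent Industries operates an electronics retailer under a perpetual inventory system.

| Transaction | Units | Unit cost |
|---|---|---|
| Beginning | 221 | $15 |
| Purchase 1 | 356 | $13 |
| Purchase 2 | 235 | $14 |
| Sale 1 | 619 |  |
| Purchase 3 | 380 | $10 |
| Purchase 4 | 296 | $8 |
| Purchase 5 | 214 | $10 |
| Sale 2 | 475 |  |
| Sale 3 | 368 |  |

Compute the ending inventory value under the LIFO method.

Ending inventory = $3,365

Sale 1 (619) [LIFO — newest first]: 235 @ $14 + 356 @ $13 + 28 @ $15 = $8,338
Sale 2 (475) [LIFO — newest first]: 214 @ $10 + 261 @ $8 = $4,228
Sale 3 (368) [LIFO — newest first]: 35 @ $8 + 333 @ $10 = $3,610
Total COGS = $8,338 + $4,228 + $3,610 = $16,176
Ending inventory: 193 @ $15 + 47 @ $10 = $3,365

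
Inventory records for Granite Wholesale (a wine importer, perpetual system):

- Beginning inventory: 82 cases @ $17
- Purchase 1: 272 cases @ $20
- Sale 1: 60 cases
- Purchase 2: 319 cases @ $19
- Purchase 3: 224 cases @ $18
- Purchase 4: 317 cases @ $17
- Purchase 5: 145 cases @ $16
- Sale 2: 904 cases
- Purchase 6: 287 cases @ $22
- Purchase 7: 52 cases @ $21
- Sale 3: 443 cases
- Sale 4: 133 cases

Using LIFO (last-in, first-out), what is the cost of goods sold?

COGS = $29,128

Sale 1 (60) [LIFO — newest first]: 60 @ $20 = $1,200
Sale 2 (904) [LIFO — newest first]: 145 @ $16 + 317 @ $17 + 224 @ $18 + 218 @ $19 = $15,883
Sale 3 (443) [LIFO — newest first]: 52 @ $21 + 287 @ $22 + 101 @ $19 + 3 @ $20 = $9,385
Sale 4 (133) [LIFO — newest first]: 133 @ $20 = $2,660
Total COGS = $1,200 + $15,883 + $9,385 + $2,660 = $29,128
Ending inventory: 82 @ $17 + 76 @ $20 = $2,914
Check: goods available $32,042 = COGS $29,128 + ending $2,914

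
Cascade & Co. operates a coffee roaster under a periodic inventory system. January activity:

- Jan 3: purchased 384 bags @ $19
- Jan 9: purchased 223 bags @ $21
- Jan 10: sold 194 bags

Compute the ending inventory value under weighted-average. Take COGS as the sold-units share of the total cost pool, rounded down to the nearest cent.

Ending inventory = $8,150.46

Jan 10, sell 194: 194/607 × $11,979.00 → $3,828.54
Ending inventory (cost pool remaining) = $8,150.46
Check: goods available $11,979.00 = COGS $3,828.54 + ending $8,150.46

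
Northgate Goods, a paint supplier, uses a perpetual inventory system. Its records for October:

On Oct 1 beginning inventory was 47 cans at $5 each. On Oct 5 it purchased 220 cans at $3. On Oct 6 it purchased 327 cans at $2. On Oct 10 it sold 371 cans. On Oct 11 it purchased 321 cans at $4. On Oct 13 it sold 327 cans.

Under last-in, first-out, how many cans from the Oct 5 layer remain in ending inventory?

170

Oct 10, 371 sold [LIFO — newest first]: 327 @ $2 + 44 @ $3 = $786
Oct 13, 327 sold [LIFO — newest first]: 321 @ $4 + 6 @ $3 = $1,302
Total COGS = $786 + $1,302 = $2,088
Ending inventory: 47 @ $5 + 170 @ $3 = $745
Check: goods available $2,833 = COGS $2,088 + ending $745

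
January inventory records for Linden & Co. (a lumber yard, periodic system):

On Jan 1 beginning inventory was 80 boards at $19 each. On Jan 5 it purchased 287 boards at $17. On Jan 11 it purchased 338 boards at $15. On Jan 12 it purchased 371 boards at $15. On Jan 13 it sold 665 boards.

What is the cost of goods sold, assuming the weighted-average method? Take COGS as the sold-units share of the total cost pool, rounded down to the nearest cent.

Jan 13, sell 665: 665/1076 × $17,034.00 → $10,527.51
Ending inventory (cost pool remaining) = $6,506.49

COGS = $10,527.51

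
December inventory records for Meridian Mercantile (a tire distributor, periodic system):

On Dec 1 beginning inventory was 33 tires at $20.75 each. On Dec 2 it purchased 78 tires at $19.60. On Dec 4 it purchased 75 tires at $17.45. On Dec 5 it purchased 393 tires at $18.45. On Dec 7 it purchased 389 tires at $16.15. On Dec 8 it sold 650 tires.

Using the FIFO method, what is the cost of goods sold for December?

COGS = $11,919.80

Dec 8, 650 sold [FIFO — oldest first]: 33 @ $20.75 + 78 @ $19.60 + 75 @ $17.45 + 393 @ $18.45 + 71 @ $16.15 = $11,919.80
Ending inventory: 318 @ $16.15 = $5,135.70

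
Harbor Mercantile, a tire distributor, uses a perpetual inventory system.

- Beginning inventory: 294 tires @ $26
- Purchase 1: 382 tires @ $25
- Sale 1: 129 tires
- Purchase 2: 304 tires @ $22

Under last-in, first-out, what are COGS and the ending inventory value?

Sale 1 (129) [LIFO — newest first]: 129 @ $25 = $3,225
Ending inventory: 294 @ $26 + 253 @ $25 + 304 @ $22 = $20,657

COGS = $3,225; ending inventory = $20,657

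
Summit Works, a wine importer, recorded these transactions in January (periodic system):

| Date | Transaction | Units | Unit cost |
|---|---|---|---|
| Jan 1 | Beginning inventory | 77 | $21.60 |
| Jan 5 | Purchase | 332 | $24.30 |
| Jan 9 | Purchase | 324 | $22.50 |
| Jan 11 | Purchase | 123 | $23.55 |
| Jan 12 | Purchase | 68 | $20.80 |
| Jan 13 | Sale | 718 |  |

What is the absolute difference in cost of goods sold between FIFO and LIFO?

$149.35

FIFO COGS: 77 @ $21.60 + 332 @ $24.30 + 309 @ $22.50 = $16,683.30
LIFO COGS: 68 @ $20.80 + 123 @ $23.55 + 324 @ $22.50 + 203 @ $24.30 = $16,533.95
Difference = |$16,683.30 − $16,533.95| = $149.35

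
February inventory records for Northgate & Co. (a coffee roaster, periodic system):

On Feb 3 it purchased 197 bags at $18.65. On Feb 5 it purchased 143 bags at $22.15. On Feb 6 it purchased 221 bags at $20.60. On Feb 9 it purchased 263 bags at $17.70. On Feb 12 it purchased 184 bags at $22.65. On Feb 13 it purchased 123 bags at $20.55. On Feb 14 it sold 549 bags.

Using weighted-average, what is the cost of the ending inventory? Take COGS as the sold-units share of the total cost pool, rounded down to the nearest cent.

Feb 14, sell 549: 549/1131 × $22,744.45 → $11,040.40
Ending inventory (cost pool remaining) = $11,704.05

Ending inventory = $11,704.05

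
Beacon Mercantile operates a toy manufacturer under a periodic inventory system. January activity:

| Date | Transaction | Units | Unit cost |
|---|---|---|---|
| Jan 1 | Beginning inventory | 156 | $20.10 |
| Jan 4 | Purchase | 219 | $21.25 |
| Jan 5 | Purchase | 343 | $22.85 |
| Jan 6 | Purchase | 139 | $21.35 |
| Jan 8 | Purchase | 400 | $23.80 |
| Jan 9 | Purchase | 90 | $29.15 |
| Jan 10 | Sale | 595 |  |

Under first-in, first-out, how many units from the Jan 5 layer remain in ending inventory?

Jan 10, 595 sold [FIFO — oldest first]: 156 @ $20.10 + 219 @ $21.25 + 220 @ $22.85 = $12,816.35
Ending inventory: 123 @ $22.85 + 139 @ $21.35 + 400 @ $23.80 + 90 @ $29.15 = $17,921.70

123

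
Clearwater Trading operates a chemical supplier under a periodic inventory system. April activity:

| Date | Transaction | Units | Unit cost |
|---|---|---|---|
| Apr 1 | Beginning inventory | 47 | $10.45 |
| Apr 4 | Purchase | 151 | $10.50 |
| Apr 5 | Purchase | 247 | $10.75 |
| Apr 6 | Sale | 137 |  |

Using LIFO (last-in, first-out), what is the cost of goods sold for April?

COGS = $1,472.75

Apr 6, 137 sold [LIFO — newest first]: 137 @ $10.75 = $1,472.75
Ending inventory: 47 @ $10.45 + 151 @ $10.50 + 110 @ $10.75 = $3,259.15
Check: goods available $4,731.90 = COGS $1,472.75 + ending $3,259.15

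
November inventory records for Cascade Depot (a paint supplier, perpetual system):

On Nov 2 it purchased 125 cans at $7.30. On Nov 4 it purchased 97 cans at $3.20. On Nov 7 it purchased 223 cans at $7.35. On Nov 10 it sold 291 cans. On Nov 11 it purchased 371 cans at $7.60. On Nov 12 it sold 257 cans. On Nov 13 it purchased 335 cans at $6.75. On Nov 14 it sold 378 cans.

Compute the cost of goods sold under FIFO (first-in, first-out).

Nov 10, 291 sold [FIFO — oldest first]: 125 @ $7.30 + 97 @ $3.20 + 69 @ $7.35 = $1,730.05
Nov 12, 257 sold [FIFO — oldest first]: 154 @ $7.35 + 103 @ $7.60 = $1,914.70
Nov 14, 378 sold [FIFO — oldest first]: 268 @ $7.60 + 110 @ $6.75 = $2,779.30
Total COGS = $1,730.05 + $1,914.70 + $2,779.30 = $6,424.05
Ending inventory: 225 @ $6.75 = $1,518.75
Check: goods available $7,942.80 = COGS $6,424.05 + ending $1,518.75

COGS = $6,424.05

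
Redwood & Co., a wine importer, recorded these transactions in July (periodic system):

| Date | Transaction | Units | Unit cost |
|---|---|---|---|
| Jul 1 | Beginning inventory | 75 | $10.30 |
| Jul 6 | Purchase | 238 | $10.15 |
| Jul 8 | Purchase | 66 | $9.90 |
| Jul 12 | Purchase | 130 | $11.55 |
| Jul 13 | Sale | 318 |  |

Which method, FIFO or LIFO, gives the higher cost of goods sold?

FIFO COGS: 75 @ $10.30 + 238 @ $10.15 + 5 @ $9.90 = $3,237.70
LIFO COGS: 130 @ $11.55 + 66 @ $9.90 + 122 @ $10.15 = $3,393.20

LIFO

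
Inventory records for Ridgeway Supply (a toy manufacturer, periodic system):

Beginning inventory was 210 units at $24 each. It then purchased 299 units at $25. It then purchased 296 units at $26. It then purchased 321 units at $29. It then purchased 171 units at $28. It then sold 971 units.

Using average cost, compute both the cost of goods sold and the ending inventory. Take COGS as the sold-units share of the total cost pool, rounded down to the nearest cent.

Sale 1, sell 971: 971/1297 × $34,308.00 → $25,684.70
Ending inventory (cost pool remaining) = $8,623.30
Check: goods available $34,308.00 = COGS $25,684.70 + ending $8,623.30

COGS = $25,684.70; ending inventory = $8,623.30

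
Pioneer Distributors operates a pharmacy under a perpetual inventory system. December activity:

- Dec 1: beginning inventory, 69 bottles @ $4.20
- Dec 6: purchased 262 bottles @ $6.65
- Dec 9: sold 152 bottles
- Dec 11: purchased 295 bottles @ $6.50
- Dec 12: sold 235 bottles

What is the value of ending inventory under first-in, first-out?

Dec 9, 152 sold [FIFO — oldest first]: 69 @ $4.20 + 83 @ $6.65 = $841.75
Dec 12, 235 sold [FIFO — oldest first]: 179 @ $6.65 + 56 @ $6.50 = $1,554.35
Total COGS = $841.75 + $1,554.35 = $2,396.10
Ending inventory: 239 @ $6.50 = $1,553.50
Check: goods available $3,949.60 = COGS $2,396.10 + ending $1,553.50

Ending inventory = $1,553.50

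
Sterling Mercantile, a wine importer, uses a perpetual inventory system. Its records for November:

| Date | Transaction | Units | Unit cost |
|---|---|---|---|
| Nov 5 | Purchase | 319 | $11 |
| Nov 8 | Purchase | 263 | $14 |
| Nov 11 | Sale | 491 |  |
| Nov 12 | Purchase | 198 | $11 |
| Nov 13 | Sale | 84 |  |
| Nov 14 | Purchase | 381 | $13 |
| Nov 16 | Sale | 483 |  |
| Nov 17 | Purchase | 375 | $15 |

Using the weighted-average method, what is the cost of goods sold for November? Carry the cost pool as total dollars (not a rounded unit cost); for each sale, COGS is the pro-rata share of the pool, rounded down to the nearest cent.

After Nov 5: 319 on hand, pool $3,509.00 (≈ $11.0000 each)
After Nov 8: 582 on hand, pool $7,191.00 (≈ $12.3557 each)
Nov 11, sell 491: 491/582 × $7,191.00 → $6,066.63
After Nov 12: 289 on hand, pool $3,302.37 (≈ $11.4269 each)
Nov 13, sell 84: 84/289 × $3,302.37 → $959.85
After Nov 14: 586 on hand, pool $7,295.52 (≈ $12.4497 each)
Nov 16, sell 483: 483/586 × $7,295.52 → $6,013.20
After Nov 17: 478 on hand, pool $6,907.32 (≈ $14.4505 each)
Total COGS = $6,066.63 + $959.85 + $6,013.20 = $13,039.68
Ending inventory (cost pool remaining) = $6,907.32
Check: goods available $19,947.00 = COGS $13,039.68 + ending $6,907.32

COGS = $13,039.68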